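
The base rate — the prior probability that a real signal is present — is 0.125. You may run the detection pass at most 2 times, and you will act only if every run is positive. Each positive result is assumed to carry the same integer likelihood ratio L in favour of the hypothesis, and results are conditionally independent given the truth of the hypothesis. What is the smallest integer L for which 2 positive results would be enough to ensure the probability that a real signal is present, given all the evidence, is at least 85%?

7

Prior odds = 0.125/0.875 = 1/7.
Target odds = 0.85/0.15 = 17/3.
Need L² ≥ 17/3 ÷ (1/7) = 119/3.
6² = 36 < 119/3 ≤ 49 = 7², so L = 7.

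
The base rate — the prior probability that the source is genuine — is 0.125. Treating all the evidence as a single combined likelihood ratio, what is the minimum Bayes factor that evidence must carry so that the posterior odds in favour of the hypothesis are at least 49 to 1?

Prior odds = 0.125/0.875 = 1/7.
Target odds = 49.
Required Bayes factor = 49 ÷ (1/7) = 343.

343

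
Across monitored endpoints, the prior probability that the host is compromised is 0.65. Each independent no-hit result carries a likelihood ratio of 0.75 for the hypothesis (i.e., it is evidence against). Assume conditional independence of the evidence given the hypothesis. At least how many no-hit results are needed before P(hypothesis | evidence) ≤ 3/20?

Prior odds: 0.65 ÷ 0.35 = 13/7.
Likelihood ratio per no-hit result = 0.75.
Target odds: 0.15 ÷ 0.85 = 3/17.
Need (13/7) × 0.75ⁿ ≤ 3/17, i.e. 0.75ⁿ ≤ 21/221.
0.75⁸ = 6561/65536 is still above 21/221 but 0.75⁹ = 19683/262144 is at or below it, so n = 9.

9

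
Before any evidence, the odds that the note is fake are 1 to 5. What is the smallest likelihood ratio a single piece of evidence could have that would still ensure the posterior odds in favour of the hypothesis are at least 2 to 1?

10

Prior odds = 0.2.
Target odds = 2.
Required Bayes factor = 2 ÷ 0.2 = 10.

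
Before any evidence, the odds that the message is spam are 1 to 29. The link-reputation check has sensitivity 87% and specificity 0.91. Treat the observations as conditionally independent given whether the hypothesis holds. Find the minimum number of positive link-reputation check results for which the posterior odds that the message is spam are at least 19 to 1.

Prior odds = 1/29.
False-positive rate = 1 − 0.91 = 0.09; likelihood ratio of a positive = 0.87/0.09 = 29/3.
Target odds = 19.
Require (29/3)ⁿ ≥ 19 ÷ (1/29) = 551.
(29/3)² = 841/9 falls short of 551 but (29/3)³ = 24389/27 reaches it, so n = 3.

3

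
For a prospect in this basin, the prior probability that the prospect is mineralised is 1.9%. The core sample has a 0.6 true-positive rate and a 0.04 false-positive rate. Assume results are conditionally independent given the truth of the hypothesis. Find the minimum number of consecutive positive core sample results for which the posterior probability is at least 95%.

3

Prior odds: 0.019 ÷ 0.981 = 19/981.
Likelihood ratio of a positive result = 0.6/0.04 = 15.
Target posterior odds = 0.95/0.05 = 19.
Need (19/981) × 15ⁿ ≥ 19, i.e. 15ⁿ ≥ 981.
15² = 225 falls short of 981 but 15³ = 3375 reaches it, so n = 3.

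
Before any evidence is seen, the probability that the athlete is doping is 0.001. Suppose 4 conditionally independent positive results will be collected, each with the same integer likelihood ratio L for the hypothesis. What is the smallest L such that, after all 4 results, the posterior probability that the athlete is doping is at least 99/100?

18

Prior odds = 0.001/0.999 = 1/999.
Target odds = 0.99/0.01 = 99.
Need L⁴ ≥ 99 ÷ (1/999) = 98901.
17⁴ = 83521 < 98901 ≤ 104976 = 18⁴, so L = 18.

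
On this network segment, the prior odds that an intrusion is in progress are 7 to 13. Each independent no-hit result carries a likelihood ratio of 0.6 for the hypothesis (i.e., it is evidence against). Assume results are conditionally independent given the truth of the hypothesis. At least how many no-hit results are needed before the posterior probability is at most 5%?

Prior odds = 7/13.
Likelihood ratio per no-hit result = 0.6.
Target posterior odds = 0.05/0.95 = 1/19.
Require 0.6ⁿ ≤ 1/19 ÷ (7/13) = 13/133.
0.6⁴ = 0.1296 is still above 13/133 but 0.6⁵ = 0.07776 is at or below it, so n = 5.

5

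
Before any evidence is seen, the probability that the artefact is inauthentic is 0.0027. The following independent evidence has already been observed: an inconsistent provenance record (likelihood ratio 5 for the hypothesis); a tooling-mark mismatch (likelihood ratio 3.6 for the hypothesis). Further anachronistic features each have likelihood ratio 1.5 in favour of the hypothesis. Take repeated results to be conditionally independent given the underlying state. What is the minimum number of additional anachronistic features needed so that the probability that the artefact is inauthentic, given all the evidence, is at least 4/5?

Prior odds = 0.0027/0.9973 = 27/9973.
Combined Bayes factor of the evidence already in hand = 5 × 3.6 = 18.
Odds after that evidence = (27/9973) × 18 = 486/9973.
Target odds = 0.8/0.2 = 4.
Need 1.5ⁿ ≥ 4 ÷ (486/9973) = 19946/243.
1.5¹⁰ = 59049/1024 falls short of 19946/243 but 1.5¹¹ = 177147/2048 reaches it, so n = 11.

11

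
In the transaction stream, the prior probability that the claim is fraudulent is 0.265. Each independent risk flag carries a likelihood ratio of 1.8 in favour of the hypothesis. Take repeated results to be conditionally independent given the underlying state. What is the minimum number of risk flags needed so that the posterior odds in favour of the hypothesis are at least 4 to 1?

5

Prior odds = 0.265/0.735 = 53/147.
Likelihood ratio per risk flag = 1.8.
Target odds = 4.
Need (53/147) × 1.8ⁿ ≥ 4, i.e. 1.8ⁿ ≥ 588/53.
1.8⁴ = 10.4976 falls short of 588/53 but 1.8⁵ = 18.89568 reaches it, so n = 5.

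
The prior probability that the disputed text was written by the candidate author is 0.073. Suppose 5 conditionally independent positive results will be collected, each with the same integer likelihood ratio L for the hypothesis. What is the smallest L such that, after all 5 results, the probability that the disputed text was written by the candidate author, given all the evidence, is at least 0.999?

7

Prior odds = 0.073/0.927 = 73/927.
Target odds = 0.999/0.001 = 999.
Need L⁵ ≥ 999 ÷ (73/927) = 926073/73.
6⁵ = 7776 < 926073/73 ≤ 16807 = 7⁵, so L = 7.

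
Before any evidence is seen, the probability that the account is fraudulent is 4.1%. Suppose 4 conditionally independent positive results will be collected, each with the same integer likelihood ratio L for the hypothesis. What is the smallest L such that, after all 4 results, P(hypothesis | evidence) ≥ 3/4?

Prior odds = 0.041/0.959 = 41/959.
Target odds = 0.75/0.25 = 3.
Need L⁴ ≥ 3 ÷ (41/959) = 2877/41.
2⁴ = 16 < 2877/41 ≤ 81 = 3⁴, so L = 3.

3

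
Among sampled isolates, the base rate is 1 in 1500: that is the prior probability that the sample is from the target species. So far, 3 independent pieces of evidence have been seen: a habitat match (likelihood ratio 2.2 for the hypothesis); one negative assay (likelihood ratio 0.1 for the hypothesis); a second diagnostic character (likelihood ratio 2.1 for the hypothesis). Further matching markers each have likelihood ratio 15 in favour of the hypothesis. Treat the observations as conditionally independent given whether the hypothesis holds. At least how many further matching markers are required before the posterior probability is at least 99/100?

Prior odds = (1/1500)/(1499/1500) = 1/1499.
Combined Bayes factor of the evidence already in hand = 2.2 × 0.1 × 2.1 = 0.462.
Odds after that evidence = (1/1499) × 0.462 = 231/749500.
Target odds = 0.99/0.01 = 99.
Need 15ⁿ ≥ 99 ÷ (231/749500) = 2248500/7.
15⁴ = 50625 falls short of 2248500/7 but 15⁵ = 759375 reaches it, so n = 5.

5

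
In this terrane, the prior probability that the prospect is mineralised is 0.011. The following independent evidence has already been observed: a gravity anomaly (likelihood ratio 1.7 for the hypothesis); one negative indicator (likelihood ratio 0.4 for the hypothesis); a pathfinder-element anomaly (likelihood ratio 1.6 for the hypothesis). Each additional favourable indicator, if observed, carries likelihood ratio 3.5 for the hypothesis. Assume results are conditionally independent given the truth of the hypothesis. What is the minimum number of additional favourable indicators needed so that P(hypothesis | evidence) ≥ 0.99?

8

Prior odds = 0.011/0.989 = 11/989.
Combined Bayes factor of the evidence already in hand = 1.7 × 0.4 × 1.6 = 1.088.
Odds after that evidence = (11/989) × 1.088 = 1496/123625.
Target odds = 0.99/0.01 = 99.
Need 3.5ⁿ ≥ 99 ÷ (1496/123625) = 1112625/136.
3.5⁷ = 823543/128 falls short of 1112625/136 but 3.5⁸ = 5764801/256 reaches it, so n = 8.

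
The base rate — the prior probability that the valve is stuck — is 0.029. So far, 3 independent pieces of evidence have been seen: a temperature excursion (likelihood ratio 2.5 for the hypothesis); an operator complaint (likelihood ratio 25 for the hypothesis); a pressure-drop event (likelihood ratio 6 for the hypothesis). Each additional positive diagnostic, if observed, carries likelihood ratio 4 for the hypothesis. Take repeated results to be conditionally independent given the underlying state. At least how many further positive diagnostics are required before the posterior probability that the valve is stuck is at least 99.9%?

Prior odds = 0.029/0.971 = 29/971.
Combined Bayes factor of the evidence already in hand = 2.5 × 25 × 6 = 375.
Odds after that evidence = (29/971) × 375 = 10875/971.
Target odds = 0.999/0.001 = 999.
Need 4ⁿ ≥ 999 ÷ (10875/971) = 323343/3625.
4³ = 64 falls short of 323343/3625 but 4⁴ = 256 reaches it, so n = 4.

4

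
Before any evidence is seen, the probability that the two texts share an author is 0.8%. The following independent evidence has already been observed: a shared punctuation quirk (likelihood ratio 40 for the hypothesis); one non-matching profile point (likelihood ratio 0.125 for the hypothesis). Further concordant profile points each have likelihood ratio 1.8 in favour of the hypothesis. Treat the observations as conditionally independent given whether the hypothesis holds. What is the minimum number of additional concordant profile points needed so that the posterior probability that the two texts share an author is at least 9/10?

10

Prior odds = 0.008/0.992 = 1/124.
Combined Bayes factor of the evidence already in hand = 40 × 0.125 = 5.
Odds after that evidence = (1/124) × 5 = 5/124.
Target odds = 0.9/0.1 = 9.
Need 1.8ⁿ ≥ 9 ÷ (5/124) = 223.2.
1.8⁹ = 387420489/1953125 falls short of 223.2 but 1.8¹⁰ ≈357.047 reaches it, so n = 10.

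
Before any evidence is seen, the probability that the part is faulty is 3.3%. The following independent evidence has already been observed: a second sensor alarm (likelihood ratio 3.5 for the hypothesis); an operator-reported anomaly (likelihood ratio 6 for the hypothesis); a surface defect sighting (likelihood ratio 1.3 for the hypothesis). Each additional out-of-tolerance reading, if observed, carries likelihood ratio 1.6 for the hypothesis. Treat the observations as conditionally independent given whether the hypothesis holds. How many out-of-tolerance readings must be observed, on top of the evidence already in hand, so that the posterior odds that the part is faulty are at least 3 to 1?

3

Prior odds = 0.033/0.967 = 33/967.
Combined Bayes factor of the evidence already in hand = 3.5 × 6 × 1.3 = 27.3.
Odds after that evidence = (33/967) × 27.3 = 9009/9670.
Target odds = 3.
Need 1.6ⁿ ≥ 3 ÷ (9009/9670) = 9670/3003.
1.6² = 2.56 falls short of 9670/3003 but 1.6³ = 4.096 reaches it, so n = 3.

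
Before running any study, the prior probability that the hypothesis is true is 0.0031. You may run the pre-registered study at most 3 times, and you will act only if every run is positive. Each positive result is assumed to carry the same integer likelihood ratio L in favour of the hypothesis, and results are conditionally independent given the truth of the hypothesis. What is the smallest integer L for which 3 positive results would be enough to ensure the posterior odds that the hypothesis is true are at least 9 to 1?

15

Prior odds = 0.0031/0.9969 = 31/9969.
Target odds = 9.
Need L³ ≥ 9 ÷ (31/9969) = 89721/31.
14³ = 2744 < 89721/31 ≤ 3375 = 15³, so L = 15.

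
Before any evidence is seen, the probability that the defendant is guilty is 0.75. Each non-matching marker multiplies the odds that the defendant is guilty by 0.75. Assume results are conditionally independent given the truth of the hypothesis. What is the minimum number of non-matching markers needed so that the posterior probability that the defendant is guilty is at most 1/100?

20

Prior odds: 0.75 ÷ 0.25 = 3.
Likelihood ratio per non-matching marker = 0.75.
Target posterior odds = 0.01/0.99 = 1/99.
Need 3 × 0.75ⁿ ≤ 1/99, i.e. 0.75ⁿ ≤ 1/297.
0.75¹⁹ ≈0.00422828 is still above 1/297 but 0.75²⁰ ≈0.00317121 is at or below it, so n = 20.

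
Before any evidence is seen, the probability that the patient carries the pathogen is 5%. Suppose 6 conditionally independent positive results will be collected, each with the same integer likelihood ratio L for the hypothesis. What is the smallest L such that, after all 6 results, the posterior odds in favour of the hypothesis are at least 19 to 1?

3

Prior odds = 0.05/0.95 = 1/19.
Target odds = 19.
Need L⁶ ≥ 19 ÷ (1/19) = 361.
2⁶ = 64 < 361 ≤ 729 = 3⁶, so L = 3.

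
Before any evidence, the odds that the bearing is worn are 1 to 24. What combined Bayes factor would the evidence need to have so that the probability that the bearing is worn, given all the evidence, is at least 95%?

456

Prior odds = 1/24.
Target odds = 0.95/0.05 = 19.
Required Bayes factor = 19 ÷ (1/24) = 456.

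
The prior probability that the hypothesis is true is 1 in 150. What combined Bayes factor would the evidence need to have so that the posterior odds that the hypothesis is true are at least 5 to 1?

Prior odds = (1/150)/(149/150) = 1/149.
Target odds = 5.
Required Bayes factor = 5 ÷ (1/149) = 745.

745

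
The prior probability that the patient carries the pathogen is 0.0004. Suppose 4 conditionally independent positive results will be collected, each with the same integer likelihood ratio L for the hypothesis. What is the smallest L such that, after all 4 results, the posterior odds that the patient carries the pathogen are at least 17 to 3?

11

Prior odds = 0.0004/0.9996 = 1/2499.
Target odds = 17/3.
Need L⁴ ≥ 17/3 ÷ (1/2499) = 14161.
10⁴ = 10000 < 14161 ≤ 14641 = 11⁴, so L = 11.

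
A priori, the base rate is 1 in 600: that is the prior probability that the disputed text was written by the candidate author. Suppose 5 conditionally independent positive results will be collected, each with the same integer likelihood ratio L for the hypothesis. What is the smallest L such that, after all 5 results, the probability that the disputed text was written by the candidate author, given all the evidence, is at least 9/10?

6

Prior odds = (1/600)/(599/600) = 1/599.
Target odds = 0.9/0.1 = 9.
Need L⁵ ≥ 9 ÷ (1/599) = 5391.
5⁵ = 3125 < 5391 ≤ 7776 = 6⁵, so L = 6.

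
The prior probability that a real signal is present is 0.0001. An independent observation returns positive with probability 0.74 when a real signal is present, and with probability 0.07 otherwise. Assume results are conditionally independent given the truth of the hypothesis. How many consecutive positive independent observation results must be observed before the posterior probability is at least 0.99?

6

Prior odds = 0.0001/0.9999 = 1/9999.
Likelihood ratio of a positive result = 0.74/0.07 = 74/7.
Target odds: 0.99 ÷ 0.01 = 99.
Require (74/7)ⁿ ≥ 99 ÷ (1/9999) = 989901.
(74/7)⁵ ≈132029 falls short of 989901 but (74/7)⁶ ≈1.39573e+06 reaches it, so n = 6.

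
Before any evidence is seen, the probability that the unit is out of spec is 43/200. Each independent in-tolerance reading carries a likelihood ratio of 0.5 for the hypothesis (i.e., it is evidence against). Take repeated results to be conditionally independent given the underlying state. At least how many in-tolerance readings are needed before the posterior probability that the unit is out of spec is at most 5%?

Prior odds = 0.215/0.785 = 43/157.
Likelihood ratio per in-tolerance reading = 0.5.
Target odds: 0.05 ÷ 0.95 = 1/19.
Need (43/157) × 0.5ⁿ ≤ 1/19, i.e. 0.5ⁿ ≤ 157/817.
0.5² = 0.25 is still above 157/817 but 0.5³ = 0.125 is at or below it, so n = 3.

3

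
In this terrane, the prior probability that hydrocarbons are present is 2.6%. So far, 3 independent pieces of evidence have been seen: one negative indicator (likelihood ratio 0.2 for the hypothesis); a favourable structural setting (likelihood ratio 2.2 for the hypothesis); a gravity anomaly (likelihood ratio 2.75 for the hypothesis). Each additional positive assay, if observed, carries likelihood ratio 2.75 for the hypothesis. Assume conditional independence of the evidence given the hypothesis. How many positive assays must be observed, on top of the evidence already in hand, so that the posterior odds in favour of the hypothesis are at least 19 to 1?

Prior odds = 0.026/0.974 = 13/487.
Combined Bayes factor of the evidence already in hand = 0.2 × 2.2 × 2.75 = 1.21.
Odds after that evidence = (13/487) × 1.21 = 1573/48700.
Target odds = 19.
Need 2.75ⁿ ≥ 19 ÷ (1573/48700) = 925300/1573.
2.75⁶ = 1771561/4096 falls short of 925300/1573 but 2.75⁷ = 19487171/16384 reaches it, so n = 7.

7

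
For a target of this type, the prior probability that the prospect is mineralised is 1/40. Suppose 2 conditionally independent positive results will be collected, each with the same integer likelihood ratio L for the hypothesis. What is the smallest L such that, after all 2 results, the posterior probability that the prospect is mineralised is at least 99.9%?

198

Prior odds = 0.025/0.975 = 1/39.
Target odds = 0.999/0.001 = 999.
Need L² ≥ 999 ÷ (1/39) = 38961.
197² = 38809 < 38961 ≤ 39204 = 198², so L = 198.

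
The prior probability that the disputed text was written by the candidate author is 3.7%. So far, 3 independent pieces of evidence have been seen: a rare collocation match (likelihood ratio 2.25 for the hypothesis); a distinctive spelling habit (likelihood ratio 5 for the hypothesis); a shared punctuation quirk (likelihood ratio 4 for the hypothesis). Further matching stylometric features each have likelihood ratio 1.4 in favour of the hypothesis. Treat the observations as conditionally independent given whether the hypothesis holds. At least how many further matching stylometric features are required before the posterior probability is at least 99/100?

Prior odds = 0.037/0.963 = 37/963.
Combined Bayes factor of the evidence already in hand = 2.25 × 5 × 4 = 45.
Odds after that evidence = (37/963) × 45 = 185/107.
Target odds = 0.99/0.01 = 99.
Need 1.4ⁿ ≥ 99 ÷ (185/107) = 10593/185.
1.4¹² ≈56.6939 falls short of 10593/185 but 1.4¹³ ≈79.3715 reaches it, so n = 13.

13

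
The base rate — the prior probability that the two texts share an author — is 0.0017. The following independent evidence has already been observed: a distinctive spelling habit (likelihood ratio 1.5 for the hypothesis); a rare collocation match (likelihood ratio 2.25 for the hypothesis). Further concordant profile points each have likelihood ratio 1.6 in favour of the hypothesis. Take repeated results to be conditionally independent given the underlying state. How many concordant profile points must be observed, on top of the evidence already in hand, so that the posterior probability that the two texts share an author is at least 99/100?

Prior odds = 0.0017/0.9983 = 17/9983.
Combined Bayes factor of the evidence already in hand = 1.5 × 2.25 = 3.375.
Odds after that evidence = (17/9983) × 3.375 = 459/79864.
Target odds = 0.99/0.01 = 99.
Need 1.6ⁿ ≥ 99 ÷ (459/79864) = 878504/51.
1.6²⁰ ≈12089.3 falls short of 878504/51 but 1.6²¹ ≈19342.8 reaches it, so n = 21.

21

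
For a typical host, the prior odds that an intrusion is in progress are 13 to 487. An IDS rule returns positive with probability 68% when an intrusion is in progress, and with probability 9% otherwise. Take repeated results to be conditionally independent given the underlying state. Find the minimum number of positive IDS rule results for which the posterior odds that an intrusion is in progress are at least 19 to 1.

Prior odds = 13/487.
Likelihood ratio of a positive result = 0.68/0.09 = 68/9.
Target odds = 19.
Require (68/9)ⁿ ≥ 19 ÷ (13/487) = 9253/13.
(68/9)³ = 314432/729 falls short of 9253/13 but (68/9)⁴ = 21381376/6561 reaches it, so n = 4.

4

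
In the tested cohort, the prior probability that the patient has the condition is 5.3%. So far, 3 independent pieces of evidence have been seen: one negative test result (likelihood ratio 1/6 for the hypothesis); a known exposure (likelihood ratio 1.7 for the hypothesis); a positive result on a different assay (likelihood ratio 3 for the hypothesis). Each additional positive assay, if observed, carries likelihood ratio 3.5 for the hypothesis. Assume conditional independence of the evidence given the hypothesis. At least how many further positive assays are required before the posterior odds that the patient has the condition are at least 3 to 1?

4

Prior odds = 0.053/0.947 = 53/947.
Combined Bayes factor of the evidence already in hand = (1/6) × 1.7 × 3 = 0.85.
Odds after that evidence = (53/947) × 0.85 = 901/18940.
Target odds = 3.
Need 3.5ⁿ ≥ 3 ÷ (901/18940) = 56820/901.
3.5³ = 42.875 falls short of 56820/901 but 3.5⁴ = 150.0625 reaches it, so n = 4.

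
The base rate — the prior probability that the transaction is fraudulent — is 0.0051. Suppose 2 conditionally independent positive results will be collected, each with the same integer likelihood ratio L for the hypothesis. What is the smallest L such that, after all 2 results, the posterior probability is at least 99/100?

Prior odds = 0.0051/0.9949 = 51/9949.
Target odds = 0.99/0.01 = 99.
Need L² ≥ 99 ÷ (51/9949) = 328317/17.
138² = 19044 < 328317/17 ≤ 19321 = 139², so L = 139.

139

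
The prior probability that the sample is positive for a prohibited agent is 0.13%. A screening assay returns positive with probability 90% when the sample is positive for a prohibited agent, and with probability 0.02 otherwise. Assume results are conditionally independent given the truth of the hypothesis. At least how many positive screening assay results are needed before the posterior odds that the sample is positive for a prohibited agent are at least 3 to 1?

Prior odds: 0.0013 ÷ 0.9987 = 13/9987.
Likelihood ratio of a positive result = 0.9/0.02 = 45.
Target odds = 3.
Need (13/9987) × 45ⁿ ≥ 3, i.e. 45ⁿ ≥ 29961/13.
45² = 2025 falls short of 29961/13 but 45³ = 91125 reaches it, so n = 3.

3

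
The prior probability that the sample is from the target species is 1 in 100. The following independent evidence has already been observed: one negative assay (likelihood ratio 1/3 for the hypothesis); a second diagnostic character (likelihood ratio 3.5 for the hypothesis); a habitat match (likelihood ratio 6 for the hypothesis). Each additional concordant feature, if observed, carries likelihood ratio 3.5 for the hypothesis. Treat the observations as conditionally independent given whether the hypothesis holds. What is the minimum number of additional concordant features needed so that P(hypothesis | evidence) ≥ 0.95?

5

Prior odds = 0.01/0.99 = 1/99.
Combined Bayes factor of the evidence already in hand = (1/3) × 3.5 × 6 = 7.
Odds after that evidence = (1/99) × 7 = 7/99.
Target odds = 0.95/0.05 = 19.
Need 3.5ⁿ ≥ 19 ÷ (7/99) = 1881/7.
3.5⁴ = 150.0625 falls short of 1881/7 but 3.5⁵ = 525.21875 reaches it, so n = 5.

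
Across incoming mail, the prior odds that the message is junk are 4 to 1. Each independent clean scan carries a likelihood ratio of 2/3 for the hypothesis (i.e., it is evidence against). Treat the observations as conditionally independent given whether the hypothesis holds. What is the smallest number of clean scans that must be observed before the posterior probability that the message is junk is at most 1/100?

Prior odds = 4.
Likelihood ratio per clean scan = 2/3.
Target odds: 0.01 ÷ 0.99 = 1/99.
Require (2/3)ⁿ ≤ 1/99 ÷ 4 = 1/396.
(2/3)¹⁴ = 16384/4782969 is still above 1/396 but (2/3)¹⁵ = 32768/14348907 is at or below it, so n = 15.

15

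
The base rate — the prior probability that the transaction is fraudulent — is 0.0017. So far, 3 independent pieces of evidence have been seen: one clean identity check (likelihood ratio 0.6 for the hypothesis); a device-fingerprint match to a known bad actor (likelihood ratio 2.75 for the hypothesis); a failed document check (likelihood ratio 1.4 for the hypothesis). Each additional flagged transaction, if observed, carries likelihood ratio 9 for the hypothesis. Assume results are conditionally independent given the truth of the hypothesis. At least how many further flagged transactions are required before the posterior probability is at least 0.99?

5

Prior odds = 0.0017/0.9983 = 17/9983.
Combined Bayes factor of the evidence already in hand = 0.6 × 2.75 × 1.4 = 2.31.
Odds after that evidence = (17/9983) × 2.31 = 3927/998300.
Target odds = 0.99/0.01 = 99.
Need 9ⁿ ≥ 99 ÷ (3927/998300) = 2994900/119.
9⁴ = 6561 falls short of 2994900/119 but 9⁵ = 59049 reaches it, so n = 5.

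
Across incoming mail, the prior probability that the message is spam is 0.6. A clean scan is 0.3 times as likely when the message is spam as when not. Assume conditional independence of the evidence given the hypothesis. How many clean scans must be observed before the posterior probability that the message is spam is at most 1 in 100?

5

Prior odds: 0.6 ÷ 0.4 = 1.5.
Likelihood ratio per clean scan = 0.3.
Target posterior odds = 0.01/0.99 = 1/99.
Require 0.3ⁿ ≤ 1/99 ÷ 1.5 = 2/297.
0.3⁴ = 0.0081 is still above 2/297 but 0.3⁵ = 243/100000 is at or below it, so n = 5.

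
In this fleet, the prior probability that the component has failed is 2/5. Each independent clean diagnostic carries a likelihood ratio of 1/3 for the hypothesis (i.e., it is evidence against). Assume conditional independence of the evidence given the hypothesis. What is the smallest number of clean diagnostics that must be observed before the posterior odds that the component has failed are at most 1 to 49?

4

Prior odds: 0.4 ÷ 0.6 = 2/3.
Likelihood ratio per clean diagnostic = 1/3.
Target odds = 1/49.
Need (2/3) × (1/3)ⁿ ≤ 1/49, i.e. (1/3)ⁿ ≤ 3/98.
(1/3)³ = 1/27 is still above 3/98 but (1/3)⁴ = 1/81 is at or below it, so n = 4.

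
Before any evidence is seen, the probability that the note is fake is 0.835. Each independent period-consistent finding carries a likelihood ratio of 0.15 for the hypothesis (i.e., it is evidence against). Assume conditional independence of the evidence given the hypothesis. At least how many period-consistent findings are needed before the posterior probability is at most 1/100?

Prior odds: 0.835 ÷ 0.165 = 167/33.
Likelihood ratio per period-consistent finding = 0.15.
Target posterior odds = 0.01/0.99 = 1/99.
Require 0.15ⁿ ≤ 1/99 ÷ (167/33) = 1/501.
0.15³ = 0.003375 is still above 1/501 but 0.15⁴ = 81/160000 is at or below it, so n = 4.

4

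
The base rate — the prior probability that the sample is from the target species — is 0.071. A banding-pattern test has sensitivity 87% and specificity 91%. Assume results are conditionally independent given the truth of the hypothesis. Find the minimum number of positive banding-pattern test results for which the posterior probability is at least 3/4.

2

Prior odds: 0.071 ÷ 0.929 = 71/929.
False-positive rate = 1 − 0.91 = 0.09; likelihood ratio of a positive = 0.87/0.09 = 29/3.
Target odds: 0.75 ÷ 0.25 = 3.
Require (29/3)ⁿ ≥ 3 ÷ (71/929) = 2787/71.
(29/3)¹ = 29/3 falls short of 2787/71 but (29/3)² = 841/9 reaches it, so n = 2.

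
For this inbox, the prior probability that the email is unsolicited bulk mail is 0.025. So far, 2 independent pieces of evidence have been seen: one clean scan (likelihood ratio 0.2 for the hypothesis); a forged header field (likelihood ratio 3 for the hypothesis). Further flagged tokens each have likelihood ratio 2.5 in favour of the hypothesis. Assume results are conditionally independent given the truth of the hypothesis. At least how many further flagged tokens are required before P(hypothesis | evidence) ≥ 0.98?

9

Prior odds = 0.025/0.975 = 1/39.
Combined Bayes factor of the evidence already in hand = 0.2 × 3 = 0.6.
Odds after that evidence = (1/39) × 0.6 = 1/65.
Target odds = 0.98/0.02 = 49.
Need 2.5ⁿ ≥ 49 ÷ (1/65) = 3185.
2.5⁸ = 390625/256 falls short of 3185 but 2.5⁹ = 1953125/512 reaches it, so n = 9.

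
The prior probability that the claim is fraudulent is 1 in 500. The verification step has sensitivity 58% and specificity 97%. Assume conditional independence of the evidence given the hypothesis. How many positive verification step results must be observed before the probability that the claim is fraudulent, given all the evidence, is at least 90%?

3

Prior odds = 0.002/0.998 = 1/499.
False-positive rate = 1 − 0.97 = 0.03; likelihood ratio of a positive = 0.58/0.03 = 58/3.
Target posterior odds = 0.9/0.1 = 9.
Need (1/499) × (58/3)ⁿ ≥ 9, i.e. (58/3)ⁿ ≥ 4491.
(58/3)² = 3364/9 falls short of 4491 but (58/3)³ = 195112/27 reaches it, so n = 3.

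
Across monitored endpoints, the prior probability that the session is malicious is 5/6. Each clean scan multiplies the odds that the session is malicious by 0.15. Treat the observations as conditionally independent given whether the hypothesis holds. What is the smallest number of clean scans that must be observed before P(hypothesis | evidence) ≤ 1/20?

Prior odds = (5/6)/(1/6) = 5.
Likelihood ratio per clean scan = 0.15.
Target posterior odds = 0.05/0.95 = 1/19.
Need 5 × 0.15ⁿ ≤ 1/19, i.e. 0.15ⁿ ≤ 1/95.
0.15² = 0.0225 is still above 1/95 but 0.15³ = 0.003375 is at or below it, so n = 3.

3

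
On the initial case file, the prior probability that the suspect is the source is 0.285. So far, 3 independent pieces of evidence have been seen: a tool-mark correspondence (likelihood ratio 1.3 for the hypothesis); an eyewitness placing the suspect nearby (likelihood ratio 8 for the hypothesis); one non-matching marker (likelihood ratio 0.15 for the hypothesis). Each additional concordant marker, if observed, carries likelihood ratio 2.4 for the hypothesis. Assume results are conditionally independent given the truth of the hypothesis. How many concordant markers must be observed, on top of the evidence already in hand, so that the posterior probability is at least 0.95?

4

Prior odds = 0.285/0.715 = 57/143.
Combined Bayes factor of the evidence already in hand = 1.3 × 8 × 0.15 = 1.56.
Odds after that evidence = (57/143) × 1.56 = 171/275.
Target odds = 0.95/0.05 = 19.
Need 2.4ⁿ ≥ 19 ÷ (171/275) = 275/9.
2.4³ = 13.824 falls short of 275/9 but 2.4⁴ = 33.1776 reaches it, so n = 4.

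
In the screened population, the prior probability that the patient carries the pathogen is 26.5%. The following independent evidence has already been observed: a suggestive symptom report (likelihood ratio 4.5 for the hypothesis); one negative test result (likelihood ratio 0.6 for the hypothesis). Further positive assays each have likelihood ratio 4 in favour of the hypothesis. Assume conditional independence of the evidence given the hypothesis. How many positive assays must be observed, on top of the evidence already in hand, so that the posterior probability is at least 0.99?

4

Prior odds = 0.265/0.735 = 53/147.
Combined Bayes factor of the evidence already in hand = 4.5 × 0.6 = 2.7.
Odds after that evidence = (53/147) × 2.7 = 477/490.
Target odds = 0.99/0.01 = 99.
Need 4ⁿ ≥ 99 ÷ (477/490) = 5390/53.
4³ = 64 falls short of 5390/53 but 4⁴ = 256 reaches it, so n = 4.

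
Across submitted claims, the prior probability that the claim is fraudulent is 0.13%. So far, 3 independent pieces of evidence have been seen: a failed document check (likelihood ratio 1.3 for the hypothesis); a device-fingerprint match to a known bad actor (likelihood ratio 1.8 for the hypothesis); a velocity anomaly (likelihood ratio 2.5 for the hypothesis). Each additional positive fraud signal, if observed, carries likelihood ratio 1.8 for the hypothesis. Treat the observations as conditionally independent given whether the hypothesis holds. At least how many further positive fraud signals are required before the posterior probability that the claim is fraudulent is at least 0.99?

Prior odds = 0.0013/0.9987 = 13/9987.
Combined Bayes factor of the evidence already in hand = 1.3 × 1.8 × 2.5 = 5.85.
Odds after that evidence = (13/9987) × 5.85 = 507/66580.
Target odds = 0.99/0.01 = 99.
Need 1.8ⁿ ≥ 99 ÷ (507/66580) = 2197140/169.
1.8¹⁶ ≈12144 falls short of 2197140/169 but 1.8¹⁷ ≈21859.1 reaches it, so n = 17.

17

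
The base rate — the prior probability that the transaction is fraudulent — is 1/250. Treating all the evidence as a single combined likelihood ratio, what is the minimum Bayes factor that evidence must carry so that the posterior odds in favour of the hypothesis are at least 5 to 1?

1245

Prior odds = 0.004/0.996 = 1/249.
Target odds = 5.
Required Bayes factor = 5 ÷ (1/249) = 1245.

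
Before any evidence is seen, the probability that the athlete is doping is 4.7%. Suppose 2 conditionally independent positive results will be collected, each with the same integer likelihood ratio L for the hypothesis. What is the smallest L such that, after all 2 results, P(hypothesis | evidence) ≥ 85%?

11

Prior odds = 0.047/0.953 = 47/953.
Target odds = 0.85/0.15 = 17/3.
Need L² ≥ 17/3 ÷ (47/953) = 16201/141.
10² = 100 < 16201/141 ≤ 121 = 11², so L = 11.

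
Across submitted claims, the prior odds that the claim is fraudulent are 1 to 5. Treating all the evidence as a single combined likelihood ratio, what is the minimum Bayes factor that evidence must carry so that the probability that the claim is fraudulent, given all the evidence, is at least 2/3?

10

Prior odds = 0.2.
Target odds = (2/3)/(1/3) = 2.
Required Bayes factor = 2 ÷ 0.2 = 10.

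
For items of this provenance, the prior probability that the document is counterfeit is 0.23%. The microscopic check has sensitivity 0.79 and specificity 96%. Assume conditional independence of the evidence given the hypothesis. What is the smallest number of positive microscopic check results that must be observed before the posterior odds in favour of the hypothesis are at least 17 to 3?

Prior odds: 0.0023 ÷ 0.9977 = 23/9977.
False-positive rate = 1 − 0.96 = 0.04; likelihood ratio of a positive = 0.79/0.04 = 19.75.
Target odds = 17/3.
Need (23/9977) × 19.75ⁿ ≥ 17/3, i.e. 19.75ⁿ ≥ 169609/69.
19.75² = 390.0625 falls short of 169609/69 but 19.75³ = 7703.734375 reaches it, so n = 3.

3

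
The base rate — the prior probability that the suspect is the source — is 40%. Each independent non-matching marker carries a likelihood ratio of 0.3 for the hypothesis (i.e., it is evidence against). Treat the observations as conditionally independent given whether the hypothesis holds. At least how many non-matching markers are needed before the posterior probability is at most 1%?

Prior odds: 0.4 ÷ 0.6 = 2/3.
Likelihood ratio per non-matching marker = 0.3.
Target posterior odds = 0.01/0.99 = 1/99.
Require 0.3ⁿ ≤ 1/99 ÷ (2/3) = 1/66.
0.3³ = 0.027 is still above 1/66 but 0.3⁴ = 0.0081 is at or below it, so n = 4.

4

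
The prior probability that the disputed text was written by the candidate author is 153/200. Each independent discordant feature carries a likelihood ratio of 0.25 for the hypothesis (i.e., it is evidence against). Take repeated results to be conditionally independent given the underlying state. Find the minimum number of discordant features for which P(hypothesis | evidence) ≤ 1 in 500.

Prior odds: 0.765 ÷ 0.235 = 153/47.
Likelihood ratio per discordant feature = 0.25.
Target posterior odds = 0.002/0.998 = 1/499.
Need (153/47) × 0.25ⁿ ≤ 1/499, i.e. 0.25ⁿ ≤ 47/76347.
0.25⁵ = 1/1024 is still above 47/76347 but 0.25⁶ = 1/4096 is at or below it, so n = 6.

6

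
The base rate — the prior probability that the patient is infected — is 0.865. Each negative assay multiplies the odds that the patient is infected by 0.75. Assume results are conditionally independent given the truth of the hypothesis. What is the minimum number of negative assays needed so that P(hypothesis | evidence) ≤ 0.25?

Prior odds: 0.865 ÷ 0.135 = 173/27.
Likelihood ratio per negative assay = 0.75.
Target posterior odds = 0.25/0.75 = 1/3.
Require 0.75ⁿ ≤ 1/3 ÷ (173/27) = 9/173.
0.75¹⁰ = 59049/1048576 is still above 9/173 but 0.75¹¹ = 177147/4194304 is at or below it, so n = 11.

11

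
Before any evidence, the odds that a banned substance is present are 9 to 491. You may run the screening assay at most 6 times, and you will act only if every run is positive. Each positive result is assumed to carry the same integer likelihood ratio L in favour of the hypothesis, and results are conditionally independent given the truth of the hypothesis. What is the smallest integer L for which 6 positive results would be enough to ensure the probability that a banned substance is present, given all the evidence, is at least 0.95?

Prior odds = 9/491.
Target odds = 0.95/0.05 = 19.
Need L⁶ ≥ 19 ÷ (9/491) = 9329/9.
3⁶ = 729 < 9329/9 ≤ 4096 = 4⁶, so L = 4.

4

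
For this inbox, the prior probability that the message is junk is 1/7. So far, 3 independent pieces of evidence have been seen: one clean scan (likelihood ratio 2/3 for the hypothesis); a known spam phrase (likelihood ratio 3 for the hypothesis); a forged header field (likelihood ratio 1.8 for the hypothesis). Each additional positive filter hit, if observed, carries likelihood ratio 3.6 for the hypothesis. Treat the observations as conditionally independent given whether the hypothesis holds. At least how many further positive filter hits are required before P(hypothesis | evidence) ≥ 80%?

2

Prior odds = (1/7)/(6/7) = 1/6.
Combined Bayes factor of the evidence already in hand = (2/3) × 3 × 1.8 = 3.6.
Odds after that evidence = (1/6) × 3.6 = 0.6.
Target odds = 0.8/0.2 = 4.
Need 3.6ⁿ ≥ 4 ÷ 0.6 = 20/3.
3.6¹ = 3.6 falls short of 20/3 but 3.6² = 12.96 reaches it, so n = 2.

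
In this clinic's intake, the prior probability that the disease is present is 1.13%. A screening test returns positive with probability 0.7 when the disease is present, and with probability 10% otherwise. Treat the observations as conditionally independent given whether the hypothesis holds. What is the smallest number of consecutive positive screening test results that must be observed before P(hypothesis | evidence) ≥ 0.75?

3

Prior odds = 0.0113/0.9887 = 113/9887.
Likelihood ratio of a positive result = 0.7/0.1 = 7.
Target odds: 0.75 ÷ 0.25 = 3.
Require 7ⁿ ≥ 3 ÷ (113/9887) = 29661/113.
7² = 49 falls short of 29661/113 but 7³ = 343 reaches it, so n = 3.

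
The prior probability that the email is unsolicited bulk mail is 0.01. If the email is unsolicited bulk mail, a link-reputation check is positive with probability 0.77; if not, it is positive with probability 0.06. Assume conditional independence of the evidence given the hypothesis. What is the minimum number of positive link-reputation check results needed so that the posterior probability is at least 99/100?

Prior odds = 0.01/0.99 = 1/99.
Likelihood ratio of a positive = 0.77/0.06 = 77/6.
Target odds: 0.99 ÷ 0.01 = 99.
Require (77/6)ⁿ ≥ 99 ÷ (1/99) = 9801.
(77/6)³ = 456533/216 falls short of 9801 but (77/6)⁴ = 35153041/1296 reaches it, so n = 4.

4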